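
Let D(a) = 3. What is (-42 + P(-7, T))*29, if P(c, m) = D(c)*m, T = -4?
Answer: -1566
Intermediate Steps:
P(c, m) = 3*m
(-42 + P(-7, T))*29 = (-42 + 3*(-4))*29 = (-42 - 12)*29 = -54*29 = -1566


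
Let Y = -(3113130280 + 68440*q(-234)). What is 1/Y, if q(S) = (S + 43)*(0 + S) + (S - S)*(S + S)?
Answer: -1/6171987640 ≈ -1.6202e-10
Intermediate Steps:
q(S) = S*(43 + S) (q(S) = (43 + S)*S + 0*(2*S) = S*(43 + S) + 0 = S*(43 + S))
Y = -6171987640 (Y = -(3113130280 - 16014960*(43 - 234)) = -68440/(1/(45487 - 234*(-191))) = -68440/(1/(45487 + 44694)) = -68440/(1/90181) = -68440/1/90181 = -68440*90181 = -6171987640)
1/Y = 1/(-6171987640) = -1/6171987640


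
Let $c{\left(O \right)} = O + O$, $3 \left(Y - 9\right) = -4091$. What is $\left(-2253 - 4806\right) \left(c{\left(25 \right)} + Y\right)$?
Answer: $9209642$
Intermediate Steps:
$Y = - \frac{4064}{3}$ ($Y = 9 + \frac{1}{3} \left(-4091\right) = 9 - \frac{4091}{3} = - \frac{4064}{3} \approx -1354.7$)
$c{\left(O \right)} = 2 O$
$\left(-2253 - 4806\right) \left(c{\left(25 \right)} + Y\right) = \left(-2253 - 4806\right) \left(2 \cdot 25 - \frac{4064}{3}\right) = - 7059 \left(50 - \frac{4064}{3}\right) = \left(-7059\right) \left(- \frac{3914}{3}\right) = 9209642$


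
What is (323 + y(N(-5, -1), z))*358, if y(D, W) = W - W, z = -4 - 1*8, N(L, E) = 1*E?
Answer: 115634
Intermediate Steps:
N(L, E) = E
z = -12 (z = -4 - 8 = -12)
y(D, W) = 0
(323 + y(N(-5, -1), z))*358 = (323 + 0)*358 = 323*358 = 115634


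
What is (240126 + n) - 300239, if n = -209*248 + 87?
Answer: -111858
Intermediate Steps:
n = -51745 (n = -51832 + 87 = -51745)
(240126 + n) - 300239 = (240126 - 51745) - 300239 = 188381 - 300239 = -111858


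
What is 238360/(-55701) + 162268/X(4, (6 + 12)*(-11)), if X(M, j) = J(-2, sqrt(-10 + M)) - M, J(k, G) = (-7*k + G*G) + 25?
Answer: 9031577428/1615329 ≈ 5591.2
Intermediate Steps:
J(k, G) = 25 + G**2 - 7*k (J(k, G) = (-7*k + G**2) + 25 = (G**2 - 7*k) + 25 = 25 + G**2 - 7*k)
X(M, j) = 29 (X(M, j) = (25 + (sqrt(-10 + M))**2 - 7*(-2)) - M = (25 + (-10 + M) + 14) - M = (29 + M) - M = 29)
238360/(-55701) + 162268/X(4, (6 + 12)*(-11)) = 238360/(-55701) + 162268/29 = 238360*(-1/55701) + 162268*(1/29) = -238360/55701 + 162268/29 = 9031577428/1615329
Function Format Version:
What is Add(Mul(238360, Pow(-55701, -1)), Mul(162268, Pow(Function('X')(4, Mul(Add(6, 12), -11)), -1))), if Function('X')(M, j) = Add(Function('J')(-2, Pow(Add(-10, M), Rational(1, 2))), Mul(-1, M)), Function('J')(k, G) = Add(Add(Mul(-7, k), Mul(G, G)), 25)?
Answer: Rational(9031577428, 1615329) ≈ 5591.2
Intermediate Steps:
Function('J')(k, G) = Add(25, Pow(G, 2), Mul(-7, k)) (Function('J')(k, G) = Add(Add(Mul(-7, k), Pow(G, 2)), 25) = Add(Add(Pow(G, 2), Mul(-7, k)), 25) = Add(25, Pow(G, 2), Mul(-7, k)))
Function('X')(M, j) = 29 (Function('X')(M, j) = Add(Add(25, Pow(Pow(Add(-10, M), Rational(1, 2)), 2), Mul(-7, -2)), Mul(-1, M)) = Add(Add(25, Add(-10, M), 14), Mul(-1, M)) = Add(Add(29, M), Mul(-1, M)) = 29)
Add(Mul(238360, Pow(-55701, -1)), Mul(162268, Pow(Function('X')(4, Mul(Add(6, 12), -11)), -1))) = Add(Mul(238360, Pow(-55701, -1)), Mul(162268, Pow(29, -1))) = Add(Mul(238360, Rational(-1, 55701)), Mul(162268, Rational(1, 29))) = Add(Rational(-238360, 55701), Rational(162268, 29)) = Rational(9031577428, 1615329)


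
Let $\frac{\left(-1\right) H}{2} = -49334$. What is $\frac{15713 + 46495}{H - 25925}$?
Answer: $\frac{62208}{72743} \approx 0.85518$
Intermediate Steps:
$H = 98668$ ($H = \left(-2\right) \left(-49334\right) = 98668$)
$\frac{15713 + 46495}{H - 25925} = \frac{15713 + 46495}{98668 - 25925} = \frac{62208}{72743}$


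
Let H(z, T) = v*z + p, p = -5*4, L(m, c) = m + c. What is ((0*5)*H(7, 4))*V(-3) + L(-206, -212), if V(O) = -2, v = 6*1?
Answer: -418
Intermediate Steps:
v = 6
L(m, c) = c + m
p = -20
H(z, T) = -20 + 6*z (H(z, T) = 6*z - 20 = -20 + 6*z)
((0*5)*H(7, 4))*V(-3) + L(-206, -212) = ((0*5)*(-20 + 6*7))*(-2) + (-212 - 206) = (0*(-20 + 42))*(-2) - 418 = (0*22)*(-2) - 418 = 0*(-2) - 418 = 0 - 418 = -418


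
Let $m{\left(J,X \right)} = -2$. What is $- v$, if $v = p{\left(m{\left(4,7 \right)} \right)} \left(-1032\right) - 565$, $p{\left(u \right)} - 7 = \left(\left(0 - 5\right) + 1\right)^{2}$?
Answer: $24301$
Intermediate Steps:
$p{\left(u \right)} = 23$ ($p{\left(u \right)} = 7 + \left(\left(0 - 5\right) + 1\right)^{2} = 7 + \left(-5 + 1\right)^{2} = 7 + \left(-4\right)^{2} = 7 + 16 = 23$)
$v = -24301$ ($v = 23 \left(-1032\right) - 565 = -23736 - 565 = -24301$)
$- v = \left(-1\right) \left(-24301\right) = 24301$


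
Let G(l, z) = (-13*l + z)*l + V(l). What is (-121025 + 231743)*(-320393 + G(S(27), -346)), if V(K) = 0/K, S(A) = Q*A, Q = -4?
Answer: -48124353726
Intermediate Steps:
S(A) = -4*A
V(K) = 0
G(l, z) = l*(z - 13*l) (G(l, z) = (-13*l + z)*l + 0 = (z - 13*l)*l + 0 = l*(z - 13*l) + 0 = l*(z - 13*l))
(-121025 + 231743)*(-320393 + G(S(27), -346)) = (-121025 + 231743)*(-320393 + (-4*27)*(-346 - (-52)*27)) = 110718*(-320393 - 108*(-346 - 13*(-108))) = 110718*(-320393 - 108*(-346 + 1404)) = 110718*(-320393 - 108*1058) = 110718*(-320393 - 114264) = 110718*(-434657) = -48124353726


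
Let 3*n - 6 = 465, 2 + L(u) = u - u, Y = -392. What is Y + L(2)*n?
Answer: -706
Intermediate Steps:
L(u) = -2 (L(u) = -2 + (u - u) = -2 + 0 = -2)
n = 157 (n = 2 + (1/3)*465 = 2 + 155 = 157)
Y + L(2)*n = -392 - 2*157 = -392 - 314 = -706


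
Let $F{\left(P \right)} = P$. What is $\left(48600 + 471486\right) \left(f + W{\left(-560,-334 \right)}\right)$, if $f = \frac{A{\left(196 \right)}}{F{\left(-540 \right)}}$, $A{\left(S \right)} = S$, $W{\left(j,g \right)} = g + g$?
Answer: $- \frac{15642279898}{45} \approx -3.4761 \cdot 10^{8}$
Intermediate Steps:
$W{\left(j,g \right)} = 2 g$
$f = - \frac{49}{135}$ ($f = \frac{196}{-540} = 196 \left(- \frac{1}{540}\right) = - \frac{49}{135} \approx -0.36296$)
$\left(48600 + 471486\right) \left(f + W{\left(-560,-334 \right)}\right) = \left(48600 + 471486\right) \left(- \frac{49}{135} + 2 \left(-334\right)\right) = 520086 \left(- \frac{49}{135} - 668\right) = 520086 \left(- \frac{90229}{135}\right) = - \frac{15642279898}{45}$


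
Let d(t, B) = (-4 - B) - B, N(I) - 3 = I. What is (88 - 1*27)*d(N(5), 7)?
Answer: -1098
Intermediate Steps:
N(I) = 3 + I
d(t, B) = -4 - 2*B
(88 - 1*27)*d(N(5), 7) = (88 - 1*27)*(-4 - 2*7) = (88 - 27)*(-4 - 14) = 61*(-18) = -1098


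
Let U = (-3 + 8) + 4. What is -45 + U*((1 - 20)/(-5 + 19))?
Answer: -801/14 ≈ -57.214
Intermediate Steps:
U = 9 (U = 5 + 4 = 9)
-45 + U*((1 - 20)/(-5 + 19)) = -45 + 9*((1 - 20)/(-5 + 19)) = -45 + 9*(-19/14) = -45 - 171/14 = -801/14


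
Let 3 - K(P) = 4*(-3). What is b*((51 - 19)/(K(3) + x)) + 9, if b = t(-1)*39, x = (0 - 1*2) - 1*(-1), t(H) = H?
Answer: -561/7 ≈ -80.143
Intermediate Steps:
K(P) = 15 (K(P) = 3 - 4*(-3) = 3 - 1*(-12) = 3 + 12 = 15)
x = -1 (x = (0 - 2) + 1 = -2 + 1 = -1)
b = -39 (b = -1*39 = -39)
b*((51 - 19)/(K(3) + x)) + 9 = -39*(51 - 19)/(15 - 1) + 9 = -1248/14 + 9 = -39*16/7 + 9 = -624/7 + 9 = -561/7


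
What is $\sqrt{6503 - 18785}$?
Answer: $i \sqrt{12282} \approx 110.82 i$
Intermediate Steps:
$\sqrt{6503 - 18785} = \sqrt{-12282} = i \sqrt{12282}$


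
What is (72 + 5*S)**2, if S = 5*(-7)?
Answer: 10609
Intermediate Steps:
S = -35
(72 + 5*S)**2 = (72 + 5*(-35))**2 = (72 - 175)**2 = (-103)**2 = 10609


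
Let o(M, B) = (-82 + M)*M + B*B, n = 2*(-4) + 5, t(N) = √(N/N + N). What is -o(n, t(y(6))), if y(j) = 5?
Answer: -261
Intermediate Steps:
t(N) = √(1 + N)
n = -3 (n = -8 + 5 = -3)
o(M, B) = B² + M*(-82 + M) (o(M, B) = M*(-82 + M) + B² = B² + M*(-82 + M))
-o(n, t(y(6))) = -((√(1 + 5))² + (-3)² - 82*(-3)) = -((√6)² + 9 + 246) = -(6 + 9 + 246) = -1*261 = -261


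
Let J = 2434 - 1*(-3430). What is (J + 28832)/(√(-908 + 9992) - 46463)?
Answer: -1612080248/2158801285 - 69392*√2271/2158801285 ≈ -0.74828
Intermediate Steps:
J = 5864 (J = 2434 + 3430 = 5864)
(J + 28832)/(√(-908 + 9992) - 46463) = (5864 + 28832)/(√(-908 + 9992) - 46463) = 34696/(√9084 - 46463) = 34696/(2*√2271 - 46463) = 34696/(-46463 + 2*√2271)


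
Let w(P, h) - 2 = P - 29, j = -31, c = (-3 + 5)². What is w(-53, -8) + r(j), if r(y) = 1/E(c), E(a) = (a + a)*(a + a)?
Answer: -5119/64 ≈ -79.984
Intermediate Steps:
c = 4 (c = 2² = 4)
E(a) = 4*a² (E(a) = (2*a)*(2*a) = 4*a²)
w(P, h) = -27 + P (w(P, h) = 2 + (P - 29) = 2 + (-29 + P) = -27 + P)
r(y) = 1/64 (r(y) = 1/(4*4²) = 1/(4*16) = 1/64)
w(-53, -8) + r(j) = (-27 - 53) + 1/64 = -80 + 1/64 = -5119/64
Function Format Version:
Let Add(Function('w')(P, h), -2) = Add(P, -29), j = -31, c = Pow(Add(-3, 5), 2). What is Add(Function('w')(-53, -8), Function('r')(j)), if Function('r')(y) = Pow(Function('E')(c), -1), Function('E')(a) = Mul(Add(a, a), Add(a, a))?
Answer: Rational(-5119, 64) ≈ -79.984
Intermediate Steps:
c = 4 (c = Pow(2, 2) = 4)
Function('E')(a) = Mul(4, Pow(a, 2)) (Function('E')(a) = Mul(Mul(2, a), Mul(2, a)) = Mul(4, Pow(a, 2)))
Function('w')(P, h) = Add(-27, P) (Function('w')(P, h) = Add(2, Add(P, -29)) = Add(2, Add(-29, P)) = Add(-27, P))
Function('r')(y) = Rational(1, 64) (Function('r')(y) = Pow(Mul(4, Pow(4, 2)), -1) = Pow(Mul(4, 16), -1) = Pow(64, -1) = Rational(1, 64))
Add(Function('w')(-53, -8), Function('r')(j)) = Add(Add(-27, -53), Rational(1, 64)) = Add(-80, Rational(1, 64)) = Rational(-5119, 64)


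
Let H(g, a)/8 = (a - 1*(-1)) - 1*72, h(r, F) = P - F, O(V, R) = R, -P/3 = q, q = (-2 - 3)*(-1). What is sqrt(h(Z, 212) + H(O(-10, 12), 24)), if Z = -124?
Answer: 3*I*sqrt(67) ≈ 24.556*I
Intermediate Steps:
q = 5 (q = -5*(-1) = 5)
P = -15 (P = -3*5 = -15)
h(r, F) = -15 - F
H(g, a) = -568 + 8*a (H(g, a) = 8*((a - 1*(-1)) - 1*72) = 8*((a + 1) - 72) = 8*((1 + a) - 72) = 8*(-71 + a) = -568 + 8*a)
sqrt(h(Z, 212) + H(O(-10, 12), 24)) = sqrt((-15 - 1*212) + (-568 + 8*24)) = sqrt((-15 - 212) + (-568 + 192)) = sqrt(-227 - 376) = sqrt(-603) = 3*I*sqrt(67)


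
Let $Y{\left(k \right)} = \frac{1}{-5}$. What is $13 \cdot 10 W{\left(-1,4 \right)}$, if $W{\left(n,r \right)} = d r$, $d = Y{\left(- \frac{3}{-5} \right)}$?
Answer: $-104$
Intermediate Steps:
$Y{\left(k \right)} = - \frac{1}{5}$
$d = - \frac{1}{5} \approx -0.2$
$W{\left(n,r \right)} = - \frac{r}{5}$
$13 \cdot 10 W{\left(-1,4 \right)} = 13 \cdot 10 \left(\left(- \frac{1}{5}\right) 4\right) = 130 \left(- \frac{4}{5}\right) = -104$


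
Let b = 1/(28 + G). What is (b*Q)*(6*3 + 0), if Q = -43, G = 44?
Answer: -43/4 ≈ -10.750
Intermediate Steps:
b = 1/72 (b = 1/(28 + 44) = 1/72 ≈ 0.013889)
(b*Q)*(6*3 + 0) = ((1/72)*(-43))*(6*3 + 0) = -43*(18 + 0)/72 = -43/72*18 = -43/4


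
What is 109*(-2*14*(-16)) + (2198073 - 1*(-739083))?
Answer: 2985988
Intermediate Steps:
109*(-2*14*(-16)) + (2198073 - 1*(-739083)) = 109*(-28*(-16)) + (2198073 + 739083) = 109*448 + 2937156 = 48832 + 2937156 = 2985988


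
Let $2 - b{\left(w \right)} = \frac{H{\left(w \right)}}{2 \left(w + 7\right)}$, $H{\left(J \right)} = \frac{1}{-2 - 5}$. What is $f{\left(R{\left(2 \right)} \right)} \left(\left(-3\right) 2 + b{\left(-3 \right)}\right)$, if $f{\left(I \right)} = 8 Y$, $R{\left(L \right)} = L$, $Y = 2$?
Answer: $- \frac{446}{7} \approx -63.714$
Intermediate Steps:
$H{\left(J \right)} = - \frac{1}{7}$ ($H{\left(J \right)} = \frac{1}{-7} = - \frac{1}{7}$)
$f{\left(I \right)} = 16$ ($f{\left(I \right)} = 8 \cdot 2 = 16$)
$b{\left(w \right)} = 2 + \frac{1}{7 \left(14 + 2 w\right)}$ ($b{\left(w \right)} = 2 - - \frac{1}{7 \cdot 2 \left(w + 7\right)} = 2 - - \frac{1}{7 \cdot 2 \left(7 + w\right)} = 2 - - \frac{1}{7 \left(14 + 2 w\right)} = 2 + \frac{1}{7 \left(14 + 2 w\right)}$)
$f{\left(R{\left(2 \right)} \right)} \left(\left(-3\right) 2 + b{\left(-3 \right)}\right) = 16 \left(\left(-3\right) 2 + \frac{197 + 28 \left(-3\right)}{14 \left(7 - 3\right)}\right) = 16 \left(-6 + \frac{197 - 84}{14 \cdot 4}\right) = 16 \left(-6 + \frac{1}{14} \cdot \frac{1}{4} \cdot 113\right) = 16 \left(-6 + \frac{113}{56}\right) = 16 \left(- \frac{223}{56}\right) = - \frac{446}{7}$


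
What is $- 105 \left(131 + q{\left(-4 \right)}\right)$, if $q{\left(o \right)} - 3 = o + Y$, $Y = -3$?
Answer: $-13335$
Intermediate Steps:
$q{\left(o \right)} = o$ ($q{\left(o \right)} = 3 + \left(o - 3\right) = 3 + \left(-3 + o\right) = o$)
$- 105 \left(131 + q{\left(-4 \right)}\right) = - 105 \left(131 - 4\right) = \left(-105\right) 127 = -13335$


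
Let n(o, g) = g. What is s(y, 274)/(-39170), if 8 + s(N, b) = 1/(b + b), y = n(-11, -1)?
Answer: 4383/21465160 ≈ 0.00020419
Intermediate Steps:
y = -1
s(N, b) = -8 + 1/(2*b) (s(N, b) = -8 + 1/(b + b) = -8 + 1/(2*b))
s(y, 274)/(-39170) = (-8 + (½)/274)/(-39170) = (-8 + (½)*(1/274))*(-1/39170) = (-8 + 1/548)*(-1/39170) = -4383/548*(-1/39170) = 4383/21465160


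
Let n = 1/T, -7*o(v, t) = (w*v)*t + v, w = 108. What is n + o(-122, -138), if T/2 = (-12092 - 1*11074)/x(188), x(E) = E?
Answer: -3008545301/11583 ≈ -2.5974e+5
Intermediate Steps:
o(v, t) = -v/7 - 108*t*v/7 (o(v, t) = -((108*v)*t + v)/7 = -(108*t*v + v)/7 = -(v + 108*t*v)/7 = -v/7 - 108*t*v/7)
T = -11583/47 (T = 2*((-12092 - 1*11074)/188) = 2*((-12092 - 11074)*(1/188)) = 2*(-23166*1/188) = 2*(-11583/94) = -11583/47 ≈ -246.45)
n = -47/11583 (n = 1/(-11583/47) = -47/11583 ≈ -0.0040577)
n + o(-122, -138) = -47/11583 - 1/7*(-122)*(1 + 108*(-138)) = -47/11583 - 1/7*(-122)*(1 - 14904) = -47/11583 - 1/7*(-122)*(-14903) = -47/11583 - 259738 = -3008545301/11583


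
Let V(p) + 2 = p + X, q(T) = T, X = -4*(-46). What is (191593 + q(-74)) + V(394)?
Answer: 192095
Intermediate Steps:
X = 184
V(p) = 182 + p (V(p) = -2 + (p + 184) = -2 + (184 + p) = 182 + p)
(191593 + q(-74)) + V(394) = (191593 - 74) + (182 + 394) = 191519 + 576 = 192095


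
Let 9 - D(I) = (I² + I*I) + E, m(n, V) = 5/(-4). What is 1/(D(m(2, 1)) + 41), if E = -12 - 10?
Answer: 8/551 ≈ 0.014519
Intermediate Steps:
E = -22
m(n, V) = -5/4 (m(n, V) = 5*(-¼) = -5/4)
D(I) = 31 - 2*I² (D(I) = 9 - ((I² + I*I) - 22) = 9 - ((I² + I²) - 22) = 9 - (2*I² - 22) = 9 - (-22 + 2*I²) = 9 + (22 - 2*I²) = 31 - 2*I²)
1/(D(m(2, 1)) + 41) = 1/((31 - 2*(-5/4)²) + 41) = 1/((31 - 2*25/16) + 41) = 1/((31 - 25/8) + 41) = 1/(223/8 + 41) = 1/(551/8) = 8/551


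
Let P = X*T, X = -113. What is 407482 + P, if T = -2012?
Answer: 634838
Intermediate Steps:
P = 227356 (P = -113*(-2012) = 227356)
407482 + P = 407482 + 227356 = 634838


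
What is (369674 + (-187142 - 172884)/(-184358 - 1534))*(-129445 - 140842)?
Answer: -9287034187780079/92946 ≈ -9.9919e+10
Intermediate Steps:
(369674 + (-187142 - 172884)/(-184358 - 1534))*(-129445 - 140842) = (369674 - 360026/(-185892))*(-270287) = (369674 - 360026*(-1/185892))*(-270287) = (369674 + 180013/92946)*(-270287) = (34359899617/92946)*(-270287) = -9287034187780079/92946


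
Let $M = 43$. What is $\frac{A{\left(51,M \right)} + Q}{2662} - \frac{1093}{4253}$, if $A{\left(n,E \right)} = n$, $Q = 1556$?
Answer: $\frac{3925005}{11321486} \approx 0.34669$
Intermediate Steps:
$\frac{A{\left(51,M \right)} + Q}{2662} - \frac{1093}{4253} = \frac{51 + 1556}{2662} - \frac{1093}{4253} = 1607 \cdot \frac{1}{2662} - \frac{1093}{4253} = \frac{1607}{2662} - \frac{1093}{4253} = \frac{3925005}{11321486}$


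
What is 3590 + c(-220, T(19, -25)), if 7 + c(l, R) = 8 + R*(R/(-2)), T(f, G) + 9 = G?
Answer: 3013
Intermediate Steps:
T(f, G) = -9 + G
c(l, R) = 1 - R**2/2 (c(l, R) = -7 + (8 + R*(R/(-2))) = -7 + (8 + R*(R*(-1/2))) = -7 + (8 + R*(-R/2)) = -7 + (8 - R**2/2) = 1 - R**2/2)
3590 + c(-220, T(19, -25)) = 3590 + (1 - (-9 - 25)**2/2) = 3590 + (1 - 1/2*(-34)**2) = 3590 + (1 - 1/2*1156) = 3590 + (1 - 578) = 3590 - 577 = 3013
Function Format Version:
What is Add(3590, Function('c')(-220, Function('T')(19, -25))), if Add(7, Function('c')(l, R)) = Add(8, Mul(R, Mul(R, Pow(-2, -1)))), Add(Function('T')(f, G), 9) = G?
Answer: 3013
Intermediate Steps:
Function('T')(f, G) = Add(-9, G)
Function('c')(l, R) = Add(1, Mul(Rational(-1, 2), Pow(R, 2))) (Function('c')(l, R) = Add(-7, Add(8, Mul(R, Mul(R, Pow(-2, -1))))) = Add(-7, Add(8, Mul(R, Mul(R, Rational(-1, 2))))) = Add(-7, Add(8, Mul(R, Mul(Rational(-1, 2), R)))) = Add(-7, Add(8, Mul(Rational(-1, 2), Pow(R, 2)))) = Add(1, Mul(Rational(-1, 2), Pow(R, 2))))
Add(3590, Function('c')(-220, Function('T')(19, -25))) = Add(3590, Add(1, Mul(Rational(-1, 2), Pow(Add(-9, -25), 2)))) = Add(3590, Add(1, Mul(Rational(-1, 2), Pow(-34, 2)))) = Add(3590, Add(1, Mul(Rational(-1, 2), 1156))) = Add(3590, Add(1, -578)) = Add(3590, -577) = 3013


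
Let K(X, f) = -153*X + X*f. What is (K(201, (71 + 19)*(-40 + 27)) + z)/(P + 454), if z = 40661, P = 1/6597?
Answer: -1486053414/2995039 ≈ -496.17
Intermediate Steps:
P = 1/6597 ≈ 0.00015158
(K(201, (71 + 19)*(-40 + 27)) + z)/(P + 454) = (201*(-153 + (71 + 19)*(-40 + 27)) + 40661)/(1/6597 + 454) = (201*(-153 + 90*(-13)) + 40661)/(2995039/6597) = (201*(-153 - 1170) + 40661)*(6597/2995039) = (201*(-1323) + 40661)*(6597/2995039) = (-265923 + 40661)*(6597/2995039) = -225262*6597/2995039 = -1486053414/2995039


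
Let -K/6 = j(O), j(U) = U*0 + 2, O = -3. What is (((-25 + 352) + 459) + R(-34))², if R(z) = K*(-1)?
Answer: 636804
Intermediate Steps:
j(U) = 2 (j(U) = 0 + 2 = 2)
K = -12 (K = -6*2 = -12)
R(z) = 12 (R(z) = -12*(-1) = 12)
(((-25 + 352) + 459) + R(-34))² = (((-25 + 352) + 459) + 12)² = ((327 + 459) + 12)² = (786 + 12)² = 798² = 636804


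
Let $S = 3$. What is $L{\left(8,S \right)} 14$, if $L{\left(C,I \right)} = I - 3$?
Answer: $0$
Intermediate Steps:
$L{\left(C,I \right)} = -3 + I$ ($L{\left(C,I \right)} = I - 3 = -3 + I$)
$L{\left(8,S \right)} 14 = \left(-3 + 3\right) 14 = 0 \cdot 14 = 0$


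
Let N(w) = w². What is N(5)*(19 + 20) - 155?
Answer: 820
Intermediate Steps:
N(5)*(19 + 20) - 155 = 5²*(19 + 20) - 155 = 25*39 - 155 = 975 - 155 = 820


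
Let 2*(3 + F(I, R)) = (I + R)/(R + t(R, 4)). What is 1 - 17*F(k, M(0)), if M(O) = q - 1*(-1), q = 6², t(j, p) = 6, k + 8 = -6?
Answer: 4081/86 ≈ 47.453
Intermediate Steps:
k = -14 (k = -8 - 6 = -14)
q = 36
M(O) = 37 (M(O) = 36 - 1*(-1) = 36 + 1 = 37)
F(I, R) = -3 + (I + R)/(2*(6 + R)) (F(I, R) = -3 + ((I + R)/(R + 6))/2 = -3 + ((I + R)/(6 + R))/2 = -3 + (I + R)/(2*(6 + R)))
1 - 17*F(k, M(0)) = 1 - 17*(-36 - 14 - 5*37)/(2*(6 + 37)) = 1 - 17*(-36 - 14 - 185)/(2*43) = 1 - 17*(-235)/(2*43) = 1 - 17*(-235/86) = 1 + 3995/86 = 4081/86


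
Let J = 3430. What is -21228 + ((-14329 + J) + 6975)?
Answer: -25152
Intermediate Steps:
-21228 + ((-14329 + J) + 6975) = -21228 + ((-14329 + 3430) + 6975) = -21228 + (-10899 + 6975) = -21228 - 3924 = -25152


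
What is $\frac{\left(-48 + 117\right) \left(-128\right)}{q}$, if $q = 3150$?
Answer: $- \frac{1472}{525} \approx -2.8038$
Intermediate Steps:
$\frac{\left(-48 + 117\right) \left(-128\right)}{q} = \frac{\left(-48 + 117\right) \left(-128\right)}{3150} = 69 \left(-128\right) \frac{1}{3150} = \left(-8832\right) \frac{1}{3150} = - \frac{1472}{525}$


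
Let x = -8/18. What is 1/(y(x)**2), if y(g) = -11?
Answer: 1/121 ≈ 0.0082645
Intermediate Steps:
x = -4/9 (x = -8*1/18 = -4/9 ≈ -0.44444)
1/(y(x)**2) = 1/((-11)**2) = 1/121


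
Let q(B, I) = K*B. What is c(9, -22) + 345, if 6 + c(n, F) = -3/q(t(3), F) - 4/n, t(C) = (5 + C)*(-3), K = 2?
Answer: 48761/144 ≈ 338.62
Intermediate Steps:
t(C) = -15 - 3*C
q(B, I) = 2*B
c(n, F) = -95/16 - 4/n (c(n, F) = -6 + (-3*1/(2*(-15 - 3*3)) - 4/n) = -6 + (-3*1/(2*(-15 - 9)) - 4/n) = -6 + (-3/(2*(-24)) - 4/n) = -6 + (-3/(-48) - 4/n) = -6 + (-3*(-1/48) - 4/n) = -6 + (1/16 - 4/n) = -95/16 - 4/n)
c(9, -22) + 345 = (-95/16 - 4/9) + 345 = -919/144 + 345 = 48761/144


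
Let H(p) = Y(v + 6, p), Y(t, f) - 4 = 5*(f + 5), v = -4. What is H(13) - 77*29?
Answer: -2139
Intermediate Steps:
Y(t, f) = 29 + 5*f (Y(t, f) = 4 + 5*(f + 5) = 4 + 5*(5 + f) = 4 + (25 + 5*f) = 29 + 5*f)
H(p) = 29 + 5*p
H(13) - 77*29 = (29 + 5*13) - 77*29 = (29 + 65) - 2233 = 94 - 2233 = -2139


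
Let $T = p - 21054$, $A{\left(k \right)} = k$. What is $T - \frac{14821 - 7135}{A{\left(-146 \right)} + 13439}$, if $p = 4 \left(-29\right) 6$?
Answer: $- \frac{4589372}{211} \approx -21751.0$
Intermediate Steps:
$p = -696$ ($p = \left(-116\right) 6 = -696$)
$T = -21750$ ($T = -696 - 21054 = -21750$)
$T - \frac{14821 - 7135}{A{\left(-146 \right)} + 13439} = -21750 - \frac{14821 - 7135}{-146 + 13439} = -21750 - \frac{7686}{13293} = -21750 - 7686 \cdot \frac{1}{13293} = -21750 - \frac{122}{211} = - \frac{4589372}{211}$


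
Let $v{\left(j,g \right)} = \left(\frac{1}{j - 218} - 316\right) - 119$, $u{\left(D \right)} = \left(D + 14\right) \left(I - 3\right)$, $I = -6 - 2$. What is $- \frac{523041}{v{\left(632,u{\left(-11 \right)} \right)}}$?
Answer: $\frac{216538974}{180089} \approx 1202.4$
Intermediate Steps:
$I = -8$ ($I = -6 - 2 = -8$)
$u{\left(D \right)} = -154 - 11 D$ ($u{\left(D \right)} = \left(D + 14\right) \left(-8 - 3\right) = \left(14 + D\right) \left(-11\right) = -154 - 11 D$)
$v{\left(j,g \right)} = -435 + \frac{1}{-218 + j}$ ($v{\left(j,g \right)} = \left(\frac{1}{-218 + j} - 316\right) - 119 = \left(-316 + \frac{1}{-218 + j}\right) - 119 = -435 + \frac{1}{-218 + j}$)
$- \frac{523041}{v{\left(632,u{\left(-11 \right)} \right)}} = - \frac{523041}{\frac{1}{-218 + 632} \left(94831 - 274920\right)} = - \frac{523041}{\frac{1}{414} \left(94831 - 274920\right)} = - \frac{523041}{\frac{1}{414} \left(-180089\right)} = - \frac{523041}{- \frac{180089}{414}} = \left(-523041\right) \left(- \frac{414}{180089}\right) = \frac{216538974}{180089}$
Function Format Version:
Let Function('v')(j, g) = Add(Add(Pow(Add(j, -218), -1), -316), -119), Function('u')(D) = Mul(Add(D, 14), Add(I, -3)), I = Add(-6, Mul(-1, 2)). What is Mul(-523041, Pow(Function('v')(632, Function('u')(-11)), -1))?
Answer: Rational(216538974, 180089) ≈ 1202.4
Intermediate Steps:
I = -8 (I = Add(-6, -2) = -8)
Function('u')(D) = Add(-154, Mul(-11, D)) (Function('u')(D) = Mul(Add(D, 14), Add(-8, -3)) = Mul(Add(14, D), -11) = Add(-154, Mul(-11, D)))
Function('v')(j, g) = Add(-435, Pow(Add(-218, j), -1)) (Function('v')(j, g) = Add(Add(Pow(Add(-218, j), -1), -316), -119) = Add(Add(-316, Pow(Add(-218, j), -1)), -119) = Add(-435, Pow(Add(-218, j), -1)))
Mul(-523041, Pow(Function('v')(632, Function('u')(-11)), -1)) = Mul(-523041, Pow(Mul(Pow(Add(-218, 632), -1), Add(94831, Mul(-435, 632))), -1)) = Mul(-523041, Pow(Mul(Pow(414, -1), Add(94831, -274920)), -1)) = Mul(-523041, Pow(Mul(Rational(1, 414), -180089), -1)) = Mul(-523041, Pow(Rational(-180089, 414), -1)) = Mul(-523041, Rational(-414, 180089)) = Rational(216538974, 180089)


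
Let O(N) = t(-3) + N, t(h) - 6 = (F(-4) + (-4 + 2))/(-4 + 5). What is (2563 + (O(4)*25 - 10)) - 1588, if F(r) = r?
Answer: 1065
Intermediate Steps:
t(h) = 0 (t(h) = 6 + (-4 + (-4 + 2))/(-4 + 5) = 6 + (-4 - 2)/1 = 6 - 6*1 = 6 - 6 = 0)
O(N) = N (O(N) = 0 + N = N)
(2563 + (O(4)*25 - 10)) - 1588 = (2563 + (4*25 - 10)) - 1588 = (2563 + (100 - 10)) - 1588 = (2563 + 90) - 1588 = 2653 - 1588 = 1065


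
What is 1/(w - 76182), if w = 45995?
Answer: -1/30187 ≈ -3.3127e-5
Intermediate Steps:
1/(w - 76182) = 1/(45995 - 76182) = 1/(-30187) = -1/30187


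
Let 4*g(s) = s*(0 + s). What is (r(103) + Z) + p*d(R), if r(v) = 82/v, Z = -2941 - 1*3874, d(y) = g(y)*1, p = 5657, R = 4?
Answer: 1628821/103 ≈ 15814.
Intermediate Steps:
g(s) = s²/4 (g(s) = (s*(0 + s))/4 = (s*s)/4 = s²/4)
d(y) = y²/4 (d(y) = (y²/4)*1 = y²/4)
Z = -6815 (Z = -2941 - 3874 = -6815)
(r(103) + Z) + p*d(R) = (82/103 - 6815) + 5657*((¼)*4²) = (82*(1/103) - 6815) + 5657*((¼)*16) = (82/103 - 6815) + 5657*4 = -701863/103 + 22628 = 1628821/103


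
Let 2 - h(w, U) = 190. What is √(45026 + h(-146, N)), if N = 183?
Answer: 3*√4982 ≈ 211.75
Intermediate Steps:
h(w, U) = -188 (h(w, U) = 2 - 1*190 = 2 - 190 = -188)
√(45026 + h(-146, N)) = √(45026 - 188) = √44838 = 3*√4982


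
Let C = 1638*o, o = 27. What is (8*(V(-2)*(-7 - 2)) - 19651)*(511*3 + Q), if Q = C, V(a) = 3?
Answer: -909094053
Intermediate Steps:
C = 44226 (C = 1638*27 = 44226)
Q = 44226
(8*(V(-2)*(-7 - 2)) - 19651)*(511*3 + Q) = (8*(3*(-7 - 2)) - 19651)*(511*3 + 44226) = (8*(3*(-9)) - 19651)*(1533 + 44226) = (8*(-27) - 19651)*45759 = (-216 - 19651)*45759 = -19867*45759 = -909094053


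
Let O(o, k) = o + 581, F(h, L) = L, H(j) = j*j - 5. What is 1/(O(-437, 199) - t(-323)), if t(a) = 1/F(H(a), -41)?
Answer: 41/5905 ≈ 0.0069433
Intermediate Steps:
H(j) = -5 + j² (H(j) = j² - 5 = -5 + j²)
t(a) = -1/41 (t(a) = 1/(-41) = -1/41)
O(o, k) = 581 + o
1/(O(-437, 199) - t(-323)) = 1/((581 - 437) - 1*(-1/41)) = 1/(144 + 1/41) = 1/(5905/41) = 41/5905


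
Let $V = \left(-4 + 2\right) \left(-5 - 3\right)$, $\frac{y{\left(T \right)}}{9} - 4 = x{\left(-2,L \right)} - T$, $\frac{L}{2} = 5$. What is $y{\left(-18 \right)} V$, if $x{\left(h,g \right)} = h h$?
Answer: $3744$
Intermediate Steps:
$L = 10$ ($L = 2 \cdot 5 = 10$)
$x{\left(h,g \right)} = h^{2}$
$y{\left(T \right)} = 72 - 9 T$ ($y{\left(T \right)} = 36 + 9 \left(\left(-2\right)^{2} - T\right) = 36 + 9 \left(4 - T\right) = 36 - \left(-36 + 9 T\right) = 72 - 9 T$)
$V = 16$ ($V = \left(-2\right) \left(-8\right) = 16$)
$y{\left(-18 \right)} V = \left(72 - -162\right) 16 = \left(72 + 162\right) 16 = 234 \cdot 16 = 3744$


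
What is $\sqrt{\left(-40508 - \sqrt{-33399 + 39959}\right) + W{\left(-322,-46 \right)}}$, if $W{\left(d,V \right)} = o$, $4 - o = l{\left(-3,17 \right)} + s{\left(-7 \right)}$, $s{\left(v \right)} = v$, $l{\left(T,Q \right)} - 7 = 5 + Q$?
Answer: $\sqrt{-40526 - 4 \sqrt{410}} \approx 201.51 i$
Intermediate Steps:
$l{\left(T,Q \right)} = 12 + Q$ ($l{\left(T,Q \right)} = 7 + \left(5 + Q\right) = 12 + Q$)
$o = -18$ ($o = 4 - \left(\left(12 + 17\right) - 7\right) = 4 - \left(29 - 7\right) = 4 - 22 = -18$)
$W{\left(d,V \right)} = -18$
$\sqrt{\left(-40508 - \sqrt{-33399 + 39959}\right) + W{\left(-322,-46 \right)}} = \sqrt{\left(-40508 - \sqrt{-33399 + 39959}\right) - 18} = \sqrt{\left(-40508 - \sqrt{6560}\right) - 18} = \sqrt{\left(-40508 - 4 \sqrt{410}\right) - 18} = \sqrt{-40526 - 4 \sqrt{410}}$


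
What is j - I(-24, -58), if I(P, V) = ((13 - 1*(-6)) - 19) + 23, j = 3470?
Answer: 3447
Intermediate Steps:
I(P, V) = 23 (I(P, V) = ((13 + 6) - 19) + 23 = (19 - 19) + 23 = 0 + 23 = 23)
j - I(-24, -58) = 3470 - 1*23 = 3470 - 23 = 3447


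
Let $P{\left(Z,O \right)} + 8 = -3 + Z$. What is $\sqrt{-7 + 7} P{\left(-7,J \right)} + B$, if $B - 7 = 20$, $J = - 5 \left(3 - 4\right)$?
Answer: $27$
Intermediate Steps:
$J = 5$ ($J = \left(-5\right) \left(-1\right) = 5$)
$B = 27$ ($B = 7 + 20 = 27$)
$P{\left(Z,O \right)} = -11 + Z$ ($P{\left(Z,O \right)} = -8 + \left(-3 + Z\right) = -11 + Z$)
$\sqrt{-7 + 7} P{\left(-7,J \right)} + B = \sqrt{-7 + 7} \left(-11 - 7\right) + 27 = \sqrt{0} \left(-18\right) + 27 = 0 \left(-18\right) + 27 = 0 + 27 = 27$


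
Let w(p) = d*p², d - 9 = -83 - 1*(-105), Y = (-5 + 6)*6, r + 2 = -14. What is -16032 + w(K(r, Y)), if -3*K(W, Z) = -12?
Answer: -15536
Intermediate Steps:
r = -16 (r = -2 - 14 = -16)
Y = 6 (Y = 1*6 = 6)
K(W, Z) = 4 (K(W, Z) = -⅓*(-12) = 4)
d = 31 (d = 9 + (-83 - 1*(-105)) = 9 + (-83 + 105) = 9 + 22 = 31)
w(p) = 31*p²
-16032 + w(K(r, Y)) = -16032 + 31*4² = -16032 + 31*16 = -16032 + 496 = -15536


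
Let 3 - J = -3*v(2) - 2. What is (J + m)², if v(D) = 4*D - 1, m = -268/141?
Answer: 11546404/19881 ≈ 580.78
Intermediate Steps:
m = -268/141 (m = -268*1/141 = -268/141 ≈ -1.9007)
v(D) = -1 + 4*D
J = 26 (J = 3 - (-3*(-1 + 4*2) - 2) = 3 - (-3*(-1 + 8) - 2) = 3 - (-3*7 - 2) = 3 - (-21 - 2) = 3 - 1*(-23) = 3 + 23 = 26)
(J + m)² = (26 - 268/141)² = (3398/141)² = 11546404/19881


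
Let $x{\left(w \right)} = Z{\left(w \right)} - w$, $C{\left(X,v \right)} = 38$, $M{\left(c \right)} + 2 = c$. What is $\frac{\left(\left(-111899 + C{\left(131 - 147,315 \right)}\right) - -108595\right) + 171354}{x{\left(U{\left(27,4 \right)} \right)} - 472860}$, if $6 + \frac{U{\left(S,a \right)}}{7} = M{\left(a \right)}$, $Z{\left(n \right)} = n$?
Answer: $- \frac{42022}{118215} \approx -0.35547$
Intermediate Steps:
$M{\left(c \right)} = -2 + c$
$U{\left(S,a \right)} = -56 + 7 a$ ($U{\left(S,a \right)} = -42 + 7 \left(-2 + a\right) = -42 + \left(-14 + 7 a\right) = -56 + 7 a$)
$x{\left(w \right)} = 0$ ($x{\left(w \right)} = w - w = 0$)
$\frac{\left(\left(-111899 + C{\left(131 - 147,315 \right)}\right) - -108595\right) + 171354}{x{\left(U{\left(27,4 \right)} \right)} - 472860} = \frac{\left(\left(-111899 + 38\right) - -108595\right) + 171354}{0 - 472860} = \frac{\left(-111861 + 108595\right) + 171354}{-472860} = \left(-3266 + 171354\right) \left(- \frac{1}{472860}\right) = 168088 \left(- \frac{1}{472860}\right) = - \frac{42022}{118215}$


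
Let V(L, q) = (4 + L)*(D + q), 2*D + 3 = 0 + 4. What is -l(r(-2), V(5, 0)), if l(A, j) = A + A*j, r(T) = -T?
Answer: -11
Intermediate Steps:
D = ½ (D = -3/2 + (0 + 4)/2 = -3/2 + (½)*4 = -3/2 + 2 = ½ ≈ 0.50000)
V(L, q) = (½ + q)*(4 + L) (V(L, q) = (4 + L)*(½ + q) = (½ + q)*(4 + L))
-l(r(-2), V(5, 0)) = -(-1*(-2))*(1 + (2 + (½)*5 + 4*0 + 5*0)) = -2*(1 + (2 + 5/2 + 0 + 0)) = -2*(1 + 9/2) = -2*11/2 = -1*11 = -11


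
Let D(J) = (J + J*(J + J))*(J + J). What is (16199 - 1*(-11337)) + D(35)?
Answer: 201486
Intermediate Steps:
D(J) = 2*J*(J + 2*J²) (D(J) = (J + J*(2*J))*(2*J) = (J + 2*J²)*(2*J) = 2*J*(J + 2*J²))
(16199 - 1*(-11337)) + D(35) = (16199 - 1*(-11337)) + 35²*(2 + 4*35) = (16199 + 11337) + 1225*(2 + 140) = 27536 + 1225*142 = 27536 + 173950 = 201486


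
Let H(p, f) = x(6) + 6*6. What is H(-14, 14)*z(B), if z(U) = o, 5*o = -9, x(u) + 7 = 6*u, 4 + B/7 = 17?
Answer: -117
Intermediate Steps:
B = 91 (B = -28 + 7*17 = -28 + 119 = 91)
x(u) = -7 + 6*u
o = -9/5 (o = (⅕)*(-9) = -9/5 ≈ -1.8000)
z(U) = -9/5
H(p, f) = 65 (H(p, f) = (-7 + 6*6) + 6*6 = (-7 + 36) + 36 = 29 + 36 = 65)
H(-14, 14)*z(B) = 65*(-9/5) = -117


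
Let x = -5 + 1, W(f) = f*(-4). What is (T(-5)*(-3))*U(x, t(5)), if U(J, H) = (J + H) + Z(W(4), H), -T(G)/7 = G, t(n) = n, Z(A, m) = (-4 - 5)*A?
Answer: -15225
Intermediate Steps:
W(f) = -4*f
Z(A, m) = -9*A
x = -4
T(G) = -7*G
U(J, H) = 144 + H + J (U(J, H) = (J + H) - (-36)*4 = (H + J) - 9*(-16) = (H + J) + 144 = 144 + H + J)
(T(-5)*(-3))*U(x, t(5)) = (-7*(-5)*(-3))*(144 + 5 - 4) = (35*(-3))*145 = -105*145 = -15225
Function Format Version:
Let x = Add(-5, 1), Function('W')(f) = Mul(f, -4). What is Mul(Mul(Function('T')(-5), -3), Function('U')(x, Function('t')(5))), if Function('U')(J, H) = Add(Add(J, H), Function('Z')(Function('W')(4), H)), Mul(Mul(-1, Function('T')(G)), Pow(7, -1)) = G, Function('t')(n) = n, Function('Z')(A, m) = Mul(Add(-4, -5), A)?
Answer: -15225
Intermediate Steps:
Function('W')(f) = Mul(-4, f)
Function('Z')(A, m) = Mul(-9, A)
x = -4
Function('T')(G) = Mul(-7, G)
Function('U')(J, H) = Add(144, H, J) (Function('U')(J, H) = Add(Add(J, H), Mul(-9, Mul(-4, 4))) = Add(Add(H, J), Mul(-9, -16)) = Add(Add(H, J), 144) = Add(144, H, J))
Mul(Mul(Function('T')(-5), -3), Function('U')(x, Function('t')(5))) = Mul(Mul(Mul(-7, -5), -3), Add(144, 5, -4)) = Mul(Mul(35, -3), 145) = Mul(-105, 145) = -15225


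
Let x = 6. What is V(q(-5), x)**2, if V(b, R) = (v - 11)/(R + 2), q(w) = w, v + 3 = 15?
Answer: 1/64 ≈ 0.015625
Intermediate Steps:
v = 12 (v = -3 + 15 = 12)
V(b, R) = 1/(2 + R) (V(b, R) = (12 - 11)/(R + 2) = 1/(2 + R))
V(q(-5), x)**2 = (1/(2 + 6))**2 = (1/8)**2 = 1/64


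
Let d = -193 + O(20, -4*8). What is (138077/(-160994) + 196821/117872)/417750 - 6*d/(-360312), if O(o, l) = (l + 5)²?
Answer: 106251772245508109/11901570855828381600 ≈ 0.0089275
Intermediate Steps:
O(o, l) = (5 + l)²
d = 536 (d = -193 + (5 - 4*8)² = -193 + (5 - 32)² = -193 + (-27)² = -193 + 729 = 536)
(138077/(-160994) + 196821/117872)/417750 - 6*d/(-360312) = (138077/(-160994) + 196821/117872)/417750 - 6*536/(-360312) = (138077*(-1/160994) + 196821*(1/117872))*(1/417750) - 3216*(-1/360312) = (-138077/160994 + 196821/117872)*(1/417750) + 134/15013 = (7705793965/9488342384)*(1/417750) + 134/15013 = 1541158793/792751006183200 + 134/15013 = 106251772245508109/11901570855828381600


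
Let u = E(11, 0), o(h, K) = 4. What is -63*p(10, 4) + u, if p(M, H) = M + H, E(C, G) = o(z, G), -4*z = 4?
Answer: -878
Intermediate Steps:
z = -1 (z = -¼*4 = -1)
E(C, G) = 4
p(M, H) = H + M
u = 4
-63*p(10, 4) + u = -63*(4 + 10) + 4 = -63*14 + 4 = -882 + 4 = -878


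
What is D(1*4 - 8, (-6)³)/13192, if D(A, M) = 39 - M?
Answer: 15/776 ≈ 0.019330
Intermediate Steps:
D(1*4 - 8, (-6)³)/13192 = (39 - 1*(-6)³)/13192 = (39 - 1*(-216))*(1/13192) = (39 + 216)*(1/13192) = 255*(1/13192) = 15/776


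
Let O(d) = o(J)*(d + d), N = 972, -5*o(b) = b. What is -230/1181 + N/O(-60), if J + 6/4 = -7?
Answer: -99571/20077 ≈ -4.9595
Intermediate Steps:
J = -17/2 (J = -3/2 - 7 = -17/2 ≈ -8.5000)
o(b) = -b/5
O(d) = 17*d/5 (O(d) = (-1/5*(-17/2))*(d + d) = 17*(2*d)/10 = 17*d/5)
-230/1181 + N/O(-60) = -230/1181 + 972/(((17/5)*(-60))) = -230*1/1181 + 972/(-204) = -230/1181 + 972*(-1/204) = -230/1181 - 81/17 = -99571/20077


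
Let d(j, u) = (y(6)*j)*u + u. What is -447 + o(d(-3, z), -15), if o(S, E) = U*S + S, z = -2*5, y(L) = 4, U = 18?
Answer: 1643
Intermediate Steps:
z = -10
d(j, u) = u + 4*j*u (d(j, u) = (4*j)*u + u = 4*j*u + u = u + 4*j*u)
o(S, E) = 19*S (o(S, E) = 18*S + S = 19*S)
-447 + o(d(-3, z), -15) = -447 + 19*(-10*(1 + 4*(-3))) = -447 + 19*(-10*(1 - 12)) = -447 + 19*(-10*(-11)) = -447 + 19*110 = -447 + 2090 = 1643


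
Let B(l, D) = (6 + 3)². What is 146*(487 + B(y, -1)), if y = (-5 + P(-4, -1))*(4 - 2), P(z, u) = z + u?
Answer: 82928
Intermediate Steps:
P(z, u) = u + z
y = -20 (y = (-5 + (-1 - 4))*(4 - 2) = (-5 - 5)*2 = -10*2 = -20)
B(l, D) = 81 (B(l, D) = 9² = 81)
146*(487 + B(y, -1)) = 146*(487 + 81) = 146*568 = 82928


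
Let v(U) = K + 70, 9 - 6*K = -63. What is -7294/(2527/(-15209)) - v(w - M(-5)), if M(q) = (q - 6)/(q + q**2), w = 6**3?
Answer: 15818176/361 ≈ 43818.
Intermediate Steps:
K = 12 (K = 3/2 - 1/6*(-63) = 3/2 + 21/2 = 12)
w = 216
M(q) = (-6 + q)/(q + q**2)
v(U) = 82 (v(U) = 12 + 70 = 82)
-7294/(2527/(-15209)) - v(w - M(-5)) = -7294/(2527/(-15209)) - 1*82 = -7294/(2527*(-1/15209)) - 82 = -7294/(-2527/15209) - 82 = -7294*(-15209/2527) - 82 = 15847778/361 - 82 = 15818176/361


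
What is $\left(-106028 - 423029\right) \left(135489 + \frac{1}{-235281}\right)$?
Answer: $- \frac{16865272384114256}{235281} \approx -7.1681 \cdot 10^{10}$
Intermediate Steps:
$\left(-106028 - 423029\right) \left(135489 + \frac{1}{-235281}\right) = - 529057 \left(135489 - \frac{1}{235281}\right) = \left(-529057\right) \frac{31877987408}{235281} = - \frac{16865272384114256}{235281}$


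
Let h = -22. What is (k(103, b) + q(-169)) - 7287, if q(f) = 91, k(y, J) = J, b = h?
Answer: -7218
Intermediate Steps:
b = -22
(k(103, b) + q(-169)) - 7287 = (-22 + 91) - 7287 = 69 - 7287 = -7218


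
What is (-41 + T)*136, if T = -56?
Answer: -13192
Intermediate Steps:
(-41 + T)*136 = (-41 - 56)*136 = -97*136 = -13192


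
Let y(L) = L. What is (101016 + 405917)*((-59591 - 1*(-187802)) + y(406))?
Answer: 65200201661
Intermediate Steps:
(101016 + 405917)*((-59591 - 1*(-187802)) + y(406)) = (101016 + 405917)*((-59591 - 1*(-187802)) + 406) = 506933*((-59591 + 187802) + 406) = 506933*(128211 + 406) = 506933*128617 = 65200201661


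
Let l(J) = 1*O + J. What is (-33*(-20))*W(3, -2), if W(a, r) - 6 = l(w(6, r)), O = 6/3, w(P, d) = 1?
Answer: 5940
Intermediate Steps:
O = 2 (O = 6*(1/3) = 2)
l(J) = 2 + J (l(J) = 1*2 + J = 2 + J)
W(a, r) = 9 (W(a, r) = 6 + (2 + 1) = 6 + 3 = 9)
(-33*(-20))*W(3, -2) = -33*(-20)*9 = 660*9 = 5940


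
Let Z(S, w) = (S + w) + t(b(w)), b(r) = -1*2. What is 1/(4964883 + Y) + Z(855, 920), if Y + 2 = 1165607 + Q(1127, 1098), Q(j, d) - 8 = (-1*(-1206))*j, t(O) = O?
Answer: 13279163635/7489658 ≈ 1773.0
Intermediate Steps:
b(r) = -2
Q(j, d) = 8 + 1206*j (Q(j, d) = 8 + (-1*(-1206))*j = 8 + 1206*j)
Y = 2524775 (Y = -2 + (1165607 + (8 + 1206*1127)) = -2 + (1165607 + (8 + 1359162)) = -2 + (1165607 + 1359170) = -2 + 2524777 = 2524775)
Z(S, w) = -2 + S + w (Z(S, w) = (S + w) - 2 = -2 + S + w)
1/(4964883 + Y) + Z(855, 920) = 1/(4964883 + 2524775) + (-2 + 855 + 920) = 1/7489658 + 1773 = 13279163635/7489658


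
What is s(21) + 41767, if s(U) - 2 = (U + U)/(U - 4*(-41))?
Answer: 7727307/185 ≈ 41769.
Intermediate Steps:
s(U) = 2 + 2*U/(164 + U) (s(U) = 2 + (U + U)/(U - 4*(-41)) = 2 + (2*U)/(U + 164) = 2 + (2*U)/(164 + U) = 2 + 2*U/(164 + U))
s(21) + 41767 = 4*(82 + 21)/(164 + 21) + 41767 = 4*103/185 + 41767 = 4*(1/185)*103 + 41767 = 412/185 + 41767 = 7727307/185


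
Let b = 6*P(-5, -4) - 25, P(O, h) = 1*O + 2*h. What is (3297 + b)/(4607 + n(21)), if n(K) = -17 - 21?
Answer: 3194/4569 ≈ 0.69906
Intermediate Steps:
n(K) = -38
P(O, h) = O + 2*h
b = -103 (b = 6*(-5 + 2*(-4)) - 25 = 6*(-5 - 8) - 25 = 6*(-13) - 25 = -78 - 25 = -103)
(3297 + b)/(4607 + n(21)) = (3297 - 103)/(4607 - 38) = 3194/4569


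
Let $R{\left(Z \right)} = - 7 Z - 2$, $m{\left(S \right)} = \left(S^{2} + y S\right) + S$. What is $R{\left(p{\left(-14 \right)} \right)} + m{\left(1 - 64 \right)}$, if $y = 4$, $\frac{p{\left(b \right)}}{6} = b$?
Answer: $4240$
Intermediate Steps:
$p{\left(b \right)} = 6 b$
$m{\left(S \right)} = S^{2} + 5 S$ ($m{\left(S \right)} = \left(S^{2} + 4 S\right) + S = S^{2} + 5 S$)
$R{\left(Z \right)} = -2 - 7 Z$
$R{\left(p{\left(-14 \right)} \right)} + m{\left(1 - 64 \right)} = \left(-2 - 7 \cdot 6 \left(-14\right)\right) + \left(1 - 64\right) \left(5 + \left(1 - 64\right)\right) = \left(-2 - -588\right) + \left(1 - 64\right) \left(5 + \left(1 - 64\right)\right) = \left(-2 + 588\right) - 63 \left(5 - 63\right) = 586 - -3654 = 586 + 3654 = 4240$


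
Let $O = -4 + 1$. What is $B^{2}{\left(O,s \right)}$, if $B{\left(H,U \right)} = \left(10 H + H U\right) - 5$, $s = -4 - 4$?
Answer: $121$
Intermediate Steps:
$s = -8$
$O = -3$
$B{\left(H,U \right)} = -5 + 10 H + H U$
$B^{2}{\left(O,s \right)} = \left(-5 + 10 \left(-3\right) - -24\right)^{2} = \left(-5 - 30 + 24\right)^{2} = \left(-11\right)^{2} = 121$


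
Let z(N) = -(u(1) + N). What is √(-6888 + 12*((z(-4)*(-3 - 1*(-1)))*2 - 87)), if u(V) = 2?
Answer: 6*I*√223 ≈ 89.599*I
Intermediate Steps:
z(N) = -2 - N (z(N) = -(2 + N) = -2 - N)
√(-6888 + 12*((z(-4)*(-3 - 1*(-1)))*2 - 87)) = √(-6888 + 12*(((-2 - 1*(-4))*(-3 - 1*(-1)))*2 - 87)) = √(-6888 + 12*(((-2 + 4)*(-3 + 1))*2 - 87)) = √(-6888 + 12*((2*(-2))*2 - 87)) = √(-6888 + 12*(-4*2 - 87)) = √(-6888 + 12*(-8 - 87)) = √(-6888 + 12*(-95)) = √(-6888 - 1140) = √(-8028) = 6*I*√223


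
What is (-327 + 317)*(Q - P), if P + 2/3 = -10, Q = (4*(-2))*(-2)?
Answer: -800/3 ≈ -266.67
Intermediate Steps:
Q = 16 (Q = -8*(-2) = 16)
P = -32/3 (P = -⅔ - 10 = -32/3 ≈ -10.667)
(-327 + 317)*(Q - P) = (-327 + 317)*(16 - 1*(-32/3)) = -10*(16 + 32/3) = -10*80/3 = -800/3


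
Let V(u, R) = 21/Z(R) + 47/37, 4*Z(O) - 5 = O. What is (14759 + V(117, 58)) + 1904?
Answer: 1849882/111 ≈ 16666.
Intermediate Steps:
Z(O) = 5/4 + O/4
V(u, R) = 47/37 + 21/(5/4 + R/4) (V(u, R) = 21/(5/4 + R/4) + 47/37 = 47/37 + 21/(5/4 + R/4))
(14759 + V(117, 58)) + 1904 = (14759 + (3343 + 47*58)/(37*(5 + 58))) + 1904 = (14759 + (1/37)*(3343 + 2726)/63) + 1904 = (14759 + (1/37)*(1/63)*6069) + 1904 = (14759 + 289/111) + 1904 = 1638538/111 + 1904 = 1849882/111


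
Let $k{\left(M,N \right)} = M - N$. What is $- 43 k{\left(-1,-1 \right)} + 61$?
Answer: $61$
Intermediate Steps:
$- 43 k{\left(-1,-1 \right)} + 61 = - 43 \left(-1 - -1\right) + 61 = - 43 \left(-1 + 1\right) + 61 = \left(-43\right) 0 + 61 = 0 + 61 = 61$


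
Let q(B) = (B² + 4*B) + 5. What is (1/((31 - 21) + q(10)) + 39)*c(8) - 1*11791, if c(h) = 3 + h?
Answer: -1761099/155 ≈ -11362.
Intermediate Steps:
q(B) = 5 + B² + 4*B
(1/((31 - 21) + q(10)) + 39)*c(8) - 1*11791 = (1/((31 - 21) + (5 + 10² + 4*10)) + 39)*(3 + 8) - 1*11791 = (1/(10 + (5 + 100 + 40)) + 39)*11 - 11791 = (1/(10 + 145) + 39)*11 - 11791 = (1/155 + 39)*11 - 11791 = (6046/155)*11 - 11791 = 66506/155 - 11791 = -1761099/155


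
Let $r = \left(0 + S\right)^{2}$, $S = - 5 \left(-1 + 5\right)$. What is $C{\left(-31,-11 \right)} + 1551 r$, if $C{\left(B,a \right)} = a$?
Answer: $620389$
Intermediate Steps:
$S = -20$ ($S = \left(-5\right) 4 = -20$)
$r = 400$ ($r = \left(0 - 20\right)^{2} = \left(-20\right)^{2} = 400$)
$C{\left(-31,-11 \right)} + 1551 r = -11 + 1551 \cdot 400 = -11 + 620400 = 620389$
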